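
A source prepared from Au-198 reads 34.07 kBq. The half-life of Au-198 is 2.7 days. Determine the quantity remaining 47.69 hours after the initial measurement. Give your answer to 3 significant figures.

20.5 kBq

Convert the elapsed time: 47.69 hours = 1.98708 days.
Number of half-lives: n = 1.98708/2.7 ≈ 0.73596.
Remaining = 34.07 × (1/2)^0.73596 = 34.07 × 0.60042 ≈ 20.456 kBq.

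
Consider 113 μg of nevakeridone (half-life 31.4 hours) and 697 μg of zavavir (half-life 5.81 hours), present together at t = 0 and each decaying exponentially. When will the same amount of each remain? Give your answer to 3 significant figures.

Set 113·(1/2)^(t/31.4) = 697·(1/2)^(t/5.81).
Taking log₂: log₂(113/697) = t·(1/31.4 − 1/5.81).
log₂(0.16212) = -2.6248; 1/31.4 − 1/5.81 = -0.14027.
t = -2.6248 / -0.14027 ≈ 18.713 hours.

18.7 hours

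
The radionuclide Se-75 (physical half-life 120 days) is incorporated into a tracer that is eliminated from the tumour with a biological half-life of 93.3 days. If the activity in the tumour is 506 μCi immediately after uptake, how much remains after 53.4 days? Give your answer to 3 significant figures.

1/t_eff = 1/t_phys + 1/t_biol = 1/120 + 1/93.3 = 0.019051 per day.
t_eff = 120 × 93.3 / (120 + 93.3) ≈ 52.489 days.
Remaining = 506 × (1/2)^(53.4/52.489) = 506 × (1/2)^1.0173 ≈ 249.98 μCi.

250 μCi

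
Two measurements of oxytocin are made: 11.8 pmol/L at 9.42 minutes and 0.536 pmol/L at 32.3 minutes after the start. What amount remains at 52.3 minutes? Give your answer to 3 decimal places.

Over Δt = 32.3 − 9.42 = 22.88 minutes, the level fell by a factor of 11.8/0.536 ≈ 22.015.
n = log₂(22.015) ≈ 4.4604 half-lives, so t½ = 22.88/4.4604 ≈ 5.1296 minutes.
From t = 32.3 to t = 52.3: 0.536 × (1/2)^((52.3−32.3)/5.1296) ≈ 0.03593 pmol/L.

0.036 pmol/L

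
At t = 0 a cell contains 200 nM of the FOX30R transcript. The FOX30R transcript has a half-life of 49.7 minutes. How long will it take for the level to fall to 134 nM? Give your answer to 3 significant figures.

Fraction remaining = 134/200 ≈ 0.67.
n = log₂(200/134) = ln(1.4925)/ln 2 ≈ 0.57777 half-lives.
t = n × t½ = 0.57777 × 49.7 ≈ 28.715 minutes.

28.7 minutes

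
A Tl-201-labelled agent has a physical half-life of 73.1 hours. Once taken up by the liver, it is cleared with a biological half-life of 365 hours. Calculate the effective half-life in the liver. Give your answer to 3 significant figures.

1/t_eff = 1/t_phys + 1/t_biol = 1/73.1 + 1/365 = 0.01642 per hour.
t_eff = 73.1 × 365 / (73.1 + 365) ≈ 60.903 hours.

60.9 hours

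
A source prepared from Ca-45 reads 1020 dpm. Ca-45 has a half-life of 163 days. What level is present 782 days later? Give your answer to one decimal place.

Number of half-lives: n = 782/163 ≈ 4.7975.
Remaining = 1020 × (1/2)^4.7975 = 1020 × 0.035958 ≈ 36.677 dpm.

36.7 dpm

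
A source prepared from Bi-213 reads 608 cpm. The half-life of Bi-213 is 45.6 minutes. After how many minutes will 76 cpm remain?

76/608 = 1/8, so 3 half-lives have elapsed.
t = 3 × 45.6 = 136.8 minutes.

136.8 minutes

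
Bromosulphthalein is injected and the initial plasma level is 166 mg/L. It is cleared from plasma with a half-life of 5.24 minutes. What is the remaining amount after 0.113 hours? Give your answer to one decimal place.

Convert the elapsed time: 0.113 hours = 6.78 minutes.
Number of half-lives: n = 6.78/5.24 ≈ 1.2939.
Remaining = 166 × (1/2)^1.2939 = 166 × 0.40785 ≈ 67.703 mg/L.

67.7 mg/L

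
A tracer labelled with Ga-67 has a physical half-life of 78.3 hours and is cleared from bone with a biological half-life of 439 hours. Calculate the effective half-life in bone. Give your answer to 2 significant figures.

66 hours

1/t_eff = 1/t_phys + 1/t_biol = 1/78.3 + 1/439 = 0.015049 per hour.
t_eff = 78.3 × 439 / (78.3 + 439) ≈ 66.448 hours.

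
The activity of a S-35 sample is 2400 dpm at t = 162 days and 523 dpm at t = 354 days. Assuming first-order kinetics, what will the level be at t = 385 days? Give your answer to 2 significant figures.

410 dpm

Over Δt = 354 − 162 = 192 days, the level fell by a factor of 2400/523 ≈ 4.5889.
n = log₂(4.5889) ≈ 2.1982 half-lives, so t½ = 192/2.1982 ≈ 87.346 days.
From t = 354 to t = 385: 523 × (1/2)^((385−354)/87.346) ≈ 408.94 dpm.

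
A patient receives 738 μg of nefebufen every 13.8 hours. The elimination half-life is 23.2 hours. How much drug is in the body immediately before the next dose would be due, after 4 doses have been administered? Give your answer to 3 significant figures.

1170 μg

The 4 doses were given 55.2, 41.4, 27.6, 13.8 hours ago.
Total = 738·(1/2)^(55.2/23.2) + 738·(1/2)^(41.4/23.2) + 738·(1/2)^(27.6/23.2) + 738·(1/2)^(13.8/23.2)
      = 141.84 + 214.23 + 323.54 + 488.65 ≈ 1168.3 μg.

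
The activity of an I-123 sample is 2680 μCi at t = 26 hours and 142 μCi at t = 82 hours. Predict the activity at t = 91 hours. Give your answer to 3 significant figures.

Over Δt = 82 − 26 = 56 hours, the level fell by a factor of 2680/142 ≈ 18.873.
n = log₂(18.873) ≈ 4.2383 half-lives, so t½ = 56/4.2383 ≈ 13.213 hours.
From t = 82 to t = 91: 142 × (1/2)^((91−82)/13.213) ≈ 88.561 μCi.

88.6 μCi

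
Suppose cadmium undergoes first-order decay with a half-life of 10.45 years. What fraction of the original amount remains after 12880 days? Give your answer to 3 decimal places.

12880 days = 35.2877 years.
n = 35.2877/10.45 ≈ 3.3768 half-lives.
Fraction remaining = (1/2)^3.3768 ≈ 0.096267.

0.096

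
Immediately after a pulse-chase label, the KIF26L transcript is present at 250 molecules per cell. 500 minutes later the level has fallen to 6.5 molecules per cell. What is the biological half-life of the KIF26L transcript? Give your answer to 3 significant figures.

A/A₀ = 6.5/250 ≈ 0.026.
n = log₂(38.462) ≈ 5.2653 half-lives elapsed in 500 minutes.
t½ = 500/5.2653 ≈ 94.961 minutes.

95.0 minutes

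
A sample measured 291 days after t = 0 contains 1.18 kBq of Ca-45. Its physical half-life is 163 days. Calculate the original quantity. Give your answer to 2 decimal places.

4.07 kBq

Number of half-lives elapsed: n = 291/163 ≈ 1.7853.
A₀ = A × 2^n = 1.18 × 2^1.7853 = 1.18 × 3.4468 ≈ 4.0673 kBq.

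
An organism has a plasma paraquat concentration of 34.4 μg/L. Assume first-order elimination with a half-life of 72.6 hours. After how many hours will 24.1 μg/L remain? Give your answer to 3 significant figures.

Fraction remaining = 24.1/34.4 ≈ 0.70058.
n = log₂(34.4/24.1) = ln(1.4274)/ln 2 ≈ 0.51338 half-lives.
t = n × t½ = 0.51338 × 72.6 ≈ 37.271 hours.

37.3 hours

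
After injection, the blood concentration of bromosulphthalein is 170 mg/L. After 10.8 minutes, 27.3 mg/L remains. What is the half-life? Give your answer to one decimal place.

4.1 minutes

A/A₀ = 27.3/170 ≈ 0.16059.
n = log₂(6.2271) ≈ 2.6386 half-lives elapsed in 10.8 minutes.
t½ = 10.8/2.6386 ≈ 4.0931 minutes.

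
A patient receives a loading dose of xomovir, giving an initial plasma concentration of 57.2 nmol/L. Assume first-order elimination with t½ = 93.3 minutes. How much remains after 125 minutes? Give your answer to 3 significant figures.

Number of half-lives: n = 125/93.3 ≈ 1.3398.
Remaining = 57.2 × (1/2)^1.3398 = 57.2 × 0.39509 ≈ 22.599 nmol/L.

22.6 nmol/L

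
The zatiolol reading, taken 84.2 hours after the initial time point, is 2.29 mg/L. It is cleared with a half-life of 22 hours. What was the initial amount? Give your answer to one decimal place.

32.5 mg/L

Number of half-lives elapsed: n = 84.2/22 ≈ 3.8273.
A₀ = A × 2^n = 2.29 × 2^3.8273 = 2.29 × 14.195 ≈ 32.506 mg/L.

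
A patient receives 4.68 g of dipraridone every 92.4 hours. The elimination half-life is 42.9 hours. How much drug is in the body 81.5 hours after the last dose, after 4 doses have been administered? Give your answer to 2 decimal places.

The 4 doses were given 358.7, 266.3, 173.9, 81.5 hours ago.
Total = 4.68·(1/2)^(358.7/42.9) + 4.68·(1/2)^(266.3/42.9) + 4.68·(1/2)^(173.9/42.9) + 4.68·(1/2)^(81.5/42.9)
      = 0.014231 + 0.063331 + 0.28183 + 1.2542 ≈ 1.6136 g.

1.61 g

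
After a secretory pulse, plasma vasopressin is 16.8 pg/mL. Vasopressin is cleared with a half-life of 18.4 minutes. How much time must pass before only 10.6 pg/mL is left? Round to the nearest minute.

Fraction remaining = 10.6/16.8 ≈ 0.63095.
n = log₂(16.8/10.6) = ln(1.5849)/ln 2 ≈ 0.6644 half-lives.
t = n × t½ = 0.6644 × 18.4 ≈ 12.225 minutes.

12 minutes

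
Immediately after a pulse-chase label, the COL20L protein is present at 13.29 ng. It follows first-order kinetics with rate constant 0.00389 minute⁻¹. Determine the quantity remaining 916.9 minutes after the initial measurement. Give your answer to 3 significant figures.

0.375 ng

t½ = ln 2 / k = 0.69315 / 0.00389 ≈ 178.19 minutes.
Number of half-lives: n = 916.9/178.19 ≈ 5.1457.
Remaining = 13.29 × (1/2)^5.1457 = 13.29 × 0.028248 ≈ 0.37541 ng.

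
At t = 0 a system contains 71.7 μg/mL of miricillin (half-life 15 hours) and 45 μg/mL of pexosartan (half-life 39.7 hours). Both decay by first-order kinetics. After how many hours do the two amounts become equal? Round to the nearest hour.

16 hours

Set 71.7·(1/2)^(t/15) = 45·(1/2)^(t/39.7).
Taking log₂: log₂(71.7/45) = t·(1/15 − 1/39.7).
log₂(1.5933) = 0.67205; 1/15 − 1/39.7 = 0.041478.
t = 0.67205 / 0.041478 ≈ 16.203 hours.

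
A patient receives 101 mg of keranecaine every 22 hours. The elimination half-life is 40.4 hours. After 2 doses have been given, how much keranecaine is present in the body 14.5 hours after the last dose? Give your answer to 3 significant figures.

133 mg

The 2 doses were given 36.5, 14.5 hours ago.
Total = 101·(1/2)^(36.5/40.4) + 101·(1/2)^(14.5/40.4)
      = 53.995 + 78.755 ≈ 132.75 mg.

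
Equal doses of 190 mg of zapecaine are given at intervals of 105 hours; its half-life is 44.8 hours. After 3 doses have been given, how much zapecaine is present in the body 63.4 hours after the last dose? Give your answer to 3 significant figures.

The 3 doses were given 273.4, 168.4, 63.4 hours ago.
Total = 190·(1/2)^(273.4/44.8) + 190·(1/2)^(168.4/44.8) + 190·(1/2)^(63.4/44.8)
      = 2.7648 + 14.035 + 71.243 ≈ 88.043 mg.

88.0 mg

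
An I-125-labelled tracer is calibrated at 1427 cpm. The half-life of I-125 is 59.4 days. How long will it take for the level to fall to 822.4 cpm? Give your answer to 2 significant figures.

47 days

Fraction remaining = 822.4/1427 ≈ 0.57631.
n = log₂(1427/822.4) = ln(1.7352)/ln 2 ≈ 0.79507 half-lives.
t = n × t½ = 0.79507 × 59.4 ≈ 47.227 days.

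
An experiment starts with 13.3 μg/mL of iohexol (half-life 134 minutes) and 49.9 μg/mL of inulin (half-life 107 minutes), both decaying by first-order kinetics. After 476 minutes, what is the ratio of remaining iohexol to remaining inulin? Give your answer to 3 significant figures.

iohexol: 13.3 × (1/2)^(476/134) = 13.3 × (1/2)^3.5522 ≈ 1.1338 μg/mL.
inulin: 49.9 × (1/2)^(476/107) = 49.9 × (1/2)^4.4486 ≈ 2.2853 μg/mL.
Ratio ≈ 1.1338 / 2.2853 ≈ 0.49611.

0.496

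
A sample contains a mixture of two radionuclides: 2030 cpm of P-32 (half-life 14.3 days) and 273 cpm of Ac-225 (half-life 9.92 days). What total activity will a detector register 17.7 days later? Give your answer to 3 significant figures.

940 cpm

P-32: 2030 × (1/2)^(17.7/14.3) = 2030 × (1/2)^1.2378 ≈ 860.78 cpm.
Ac-225: 273 × (1/2)^(17.7/9.92) = 273 × (1/2)^1.7843 ≈ 79.258 cpm.
Total = 860.78 + 79.258 ≈ 940.04 cpm.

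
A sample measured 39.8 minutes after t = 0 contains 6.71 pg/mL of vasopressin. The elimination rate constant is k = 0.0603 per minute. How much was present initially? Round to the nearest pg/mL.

t½ = ln 2 / k = 0.69315 / 0.0603 ≈ 11.495 minutes.
Number of half-lives elapsed: n = 39.8/11.495 ≈ 3.4624.
A₀ = A × 2^n = 6.71 × 2^3.4624 = 6.71 × 11.023 ≈ 73.961 pg/mL.

74 pg/mL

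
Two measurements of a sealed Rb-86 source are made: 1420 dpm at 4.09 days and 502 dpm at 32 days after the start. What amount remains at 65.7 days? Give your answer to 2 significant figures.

140 dpm

Over Δt = 32 − 4.09 = 27.91 days, the level fell by a factor of 1420/502 ≈ 2.8287.
n = log₂(2.8287) ≈ 1.5001 half-lives, so t½ = 27.91/1.5001 ≈ 18.605 days.
From t = 32 to t = 65.7: 502 × (1/2)^((65.7−32)/18.605) ≈ 143.03 dpm.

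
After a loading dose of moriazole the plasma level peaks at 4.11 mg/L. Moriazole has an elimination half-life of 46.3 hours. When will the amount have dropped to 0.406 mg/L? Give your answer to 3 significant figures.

Fraction remaining = 0.406/4.11 ≈ 0.098783.
n = log₂(4.11/0.406) = ln(10.123)/ln 2 ≈ 3.3396 half-lives.
t = n × t½ = 3.3396 × 46.3 ≈ 154.62 hours.

155 hours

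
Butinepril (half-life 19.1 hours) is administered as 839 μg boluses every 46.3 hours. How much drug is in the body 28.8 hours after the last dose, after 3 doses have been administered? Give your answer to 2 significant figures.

360 μg

The 3 doses were given 121.4, 75.1, 28.8 hours ago.
Total = 839·(1/2)^(121.4/19.1) + 839·(1/2)^(75.1/19.1) + 839·(1/2)^(28.8/19.1)
      = 10.243 + 54.971 + 295.02 ≈ 360.23 μg.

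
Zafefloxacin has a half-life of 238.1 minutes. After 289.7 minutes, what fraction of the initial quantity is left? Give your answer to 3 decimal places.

0.430

n = 289.7/238.1 ≈ 1.2167 half-lives.
Fraction remaining = (1/2)^1.2167 ≈ 0.43026.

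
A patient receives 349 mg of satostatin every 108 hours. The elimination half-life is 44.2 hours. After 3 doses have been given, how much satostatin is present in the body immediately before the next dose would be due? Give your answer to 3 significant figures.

78.1 mg

The 3 doses were given 324, 216, 108 hours ago.
Total = 349·(1/2)^(324/44.2) + 349·(1/2)^(216/44.2) + 349·(1/2)^(108/44.2)
      = 2.1686 + 11.796 + 64.162 ≈ 78.126 mg.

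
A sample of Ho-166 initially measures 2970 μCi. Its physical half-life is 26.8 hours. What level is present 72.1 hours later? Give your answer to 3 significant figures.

Number of half-lives: n = 72.1/26.8 ≈ 2.6903.
Remaining = 2970 × (1/2)^2.6903 = 2970 × 0.15493 ≈ 460.15 μCi.

460 μCi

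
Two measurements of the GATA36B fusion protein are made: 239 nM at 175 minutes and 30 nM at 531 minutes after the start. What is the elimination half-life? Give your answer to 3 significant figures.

Over Δt = 531 − 175 = 356 minutes, the level fell by a factor of 239/30 ≈ 7.9667.
n = log₂(7.9667) ≈ 2.994 half-lives, so t½ = 356/2.994 ≈ 118.91 minutes.

119 minutes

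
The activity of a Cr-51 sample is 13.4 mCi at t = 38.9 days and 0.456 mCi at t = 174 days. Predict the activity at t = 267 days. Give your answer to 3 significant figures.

0.0445 mCi

Over Δt = 174 − 38.9 = 135.1 days, the level fell by a factor of 13.4/0.456 ≈ 29.386.
n = log₂(29.386) ≈ 4.8771 half-lives, so t½ = 135.1/4.8771 ≈ 27.701 days.
From t = 174 to t = 267: 0.456 × (1/2)^((267−174)/27.701) ≈ 0.044497 mCi.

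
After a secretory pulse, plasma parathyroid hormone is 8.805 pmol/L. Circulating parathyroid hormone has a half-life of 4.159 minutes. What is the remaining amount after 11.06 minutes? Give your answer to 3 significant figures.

1.39 pmol/L

Number of half-lives: n = 11.06/4.159 ≈ 2.6593.
Remaining = 8.805 × (1/2)^2.6593 = 8.805 × 0.1583 ≈ 1.3938 pmol/L.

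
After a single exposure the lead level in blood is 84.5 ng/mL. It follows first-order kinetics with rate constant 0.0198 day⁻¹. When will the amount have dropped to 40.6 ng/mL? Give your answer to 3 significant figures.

t½ = ln 2 / λ = 0.69315 / 0.0198 ≈ 35.007 days.
Fraction remaining = 40.6/84.5 ≈ 0.48047.
n = log₂(84.5/40.6) = ln(2.0813)/ln 2 ≈ 1.0575 half-lives.
t = n × t½ = 1.0575 × 35.007 ≈ 37.019 days.

37.0 days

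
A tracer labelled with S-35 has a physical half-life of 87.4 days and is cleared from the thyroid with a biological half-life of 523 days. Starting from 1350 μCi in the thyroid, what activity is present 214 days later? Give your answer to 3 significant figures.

186 μCi

1/t_eff = 1/t_phys + 1/t_biol = 1/87.4 + 1/523 = 0.013354 per day.
t_eff = 87.4 × 523 / (87.4 + 523) ≈ 74.886 days.
Remaining = 1350 × (1/2)^(214/74.886) = 1350 × (1/2)^2.8577 ≈ 186.24 μCi.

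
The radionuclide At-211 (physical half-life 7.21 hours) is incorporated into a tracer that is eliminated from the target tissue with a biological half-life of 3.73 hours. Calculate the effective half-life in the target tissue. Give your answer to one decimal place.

2.5 hours

1/t_eff = 1/t_phys + 1/t_biol = 1/7.21 + 1/3.73 = 0.40679 per hour.
t_eff = 7.21 × 3.73 / (7.21 + 3.73) ≈ 2.4583 hours.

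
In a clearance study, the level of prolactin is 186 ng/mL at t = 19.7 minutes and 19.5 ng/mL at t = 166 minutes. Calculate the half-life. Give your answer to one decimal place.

Over Δt = 166 − 19.7 = 146.3 minutes, the level fell by a factor of 186/19.5 ≈ 9.5385.
n = log₂(9.5385) ≈ 3.2538 half-lives, so t½ = 146.3/3.2538 ≈ 44.963 minutes.

45.0 minutes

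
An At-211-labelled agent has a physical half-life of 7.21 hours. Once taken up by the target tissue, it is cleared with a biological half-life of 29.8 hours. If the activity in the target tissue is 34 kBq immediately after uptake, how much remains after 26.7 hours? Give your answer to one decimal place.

1/t_eff = 1/t_phys + 1/t_biol = 1/7.21 + 1/29.8 = 0.17225 per hour.
t_eff = 7.21 × 29.8 / (7.21 + 29.8) ≈ 5.8054 hours.
Remaining = 34 × (1/2)^(26.7/5.8054) = 34 × (1/2)^4.5992 ≈ 1.4028 kBq.

1.4 kBq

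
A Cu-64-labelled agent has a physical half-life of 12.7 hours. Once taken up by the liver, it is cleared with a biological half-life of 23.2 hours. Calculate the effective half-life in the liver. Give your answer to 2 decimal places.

8.21 hours

1/t_eff = 1/t_phys + 1/t_biol = 1/12.7 + 1/23.2 = 0.12184 per hour.
t_eff = 12.7 × 23.2 / (12.7 + 23.2) ≈ 8.2072 hours.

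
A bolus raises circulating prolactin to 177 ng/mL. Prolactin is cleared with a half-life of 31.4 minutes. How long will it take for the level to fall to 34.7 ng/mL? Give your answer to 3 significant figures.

Fraction remaining = 34.7/177 ≈ 0.19605.
n = log₂(177/34.7) = ln(5.1009)/ln 2 ≈ 2.3507 half-lives.
t = n × t½ = 2.3507 × 31.4 ≈ 73.813 minutes.

73.8 minutes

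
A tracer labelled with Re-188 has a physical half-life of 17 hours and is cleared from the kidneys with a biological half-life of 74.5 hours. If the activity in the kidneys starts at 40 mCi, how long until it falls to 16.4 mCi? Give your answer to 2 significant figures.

18 hours

1/t_eff = 1/t_phys + 1/t_biol = 1/17 + 1/74.5 = 0.072246 per hour.
t_eff = 17 × 74.5 / (17 + 74.5) ≈ 13.842 hours.
n = log₂(40/16.4) ≈ 1.2863; t = 1.2863 × 13.842 ≈ 17.804 hours.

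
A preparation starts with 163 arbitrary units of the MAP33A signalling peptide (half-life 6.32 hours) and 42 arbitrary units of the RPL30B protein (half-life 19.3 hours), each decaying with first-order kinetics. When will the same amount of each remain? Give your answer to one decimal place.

Set 163·(1/2)^(t/6.32) = 42·(1/2)^(t/19.3).
Taking log₂: log₂(163/42) = t·(1/6.32 − 1/19.3).
log₂(3.881) = 1.9564; 1/6.32 − 1/19.3 = 0.10641.
t = 1.9564 / 0.10641 ≈ 18.385 hours.

18.4 hours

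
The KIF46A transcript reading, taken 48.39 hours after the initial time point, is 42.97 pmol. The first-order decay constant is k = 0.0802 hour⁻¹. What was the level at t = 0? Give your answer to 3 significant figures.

2080 pmol

t½ = ln 2 / k = 0.69315 / 0.0802 ≈ 8.6427 hours.
Number of half-lives elapsed: n = 48.39/8.6427 ≈ 5.5989.
A₀ = A × 2^n = 42.97 × 2^5.5989 = 42.97 × 48.467 ≈ 2082.6 pmol.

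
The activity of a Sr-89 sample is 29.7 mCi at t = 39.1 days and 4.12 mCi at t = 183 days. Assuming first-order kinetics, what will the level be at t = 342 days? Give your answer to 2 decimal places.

Over Δt = 183 − 39.1 = 143.9 days, the level fell by a factor of 29.7/4.12 ≈ 7.2087.
n = log₂(7.2087) ≈ 2.8497 half-lives, so t½ = 143.9/2.8497 ≈ 50.496 days.
From t = 183 to t = 342: 4.12 × (1/2)^((342−183)/50.496) ≈ 0.46454 mCi.

0.46 mCi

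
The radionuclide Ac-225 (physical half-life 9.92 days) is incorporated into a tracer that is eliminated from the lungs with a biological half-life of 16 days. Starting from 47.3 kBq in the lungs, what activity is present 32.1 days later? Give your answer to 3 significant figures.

1.25 kBq

1/t_eff = 1/t_phys + 1/t_biol = 1/9.92 + 1/16 = 0.16331 per day.
t_eff = 9.92 × 16 / (9.92 + 16) ≈ 6.1235 days.
Remaining = 47.3 × (1/2)^(32.1/6.1235) = 47.3 × (1/2)^5.2421 ≈ 1.2497 kBq.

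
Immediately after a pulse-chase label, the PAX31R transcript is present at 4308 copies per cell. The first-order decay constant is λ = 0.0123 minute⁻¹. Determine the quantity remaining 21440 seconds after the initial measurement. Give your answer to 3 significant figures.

t½ = ln 2 / λ = 0.69315 / 0.0123 ≈ 56.353 minutes.
Convert the elapsed time: 21440 seconds = 357.333 minutes.
Number of half-lives: n = 357.333/56.353 ≈ 6.3409.
Remaining = 4308 × (1/2)^6.3409 = 4308 × 0.012336 ≈ 53.145 copies per cell.

53.1 copies per cell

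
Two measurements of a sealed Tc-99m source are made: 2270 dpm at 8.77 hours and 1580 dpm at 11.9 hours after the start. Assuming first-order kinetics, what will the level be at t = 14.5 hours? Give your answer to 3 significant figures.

1170 dpm

Over Δt = 11.9 − 8.77 = 3.13 hours, the level fell by a factor of 2270/1580 ≈ 1.4367.
n = log₂(1.4367) ≈ 0.52277 half-lives, so t½ = 3.13/0.52277 ≈ 5.9874 hours.
From t = 11.9 to t = 14.5: 1580 × (1/2)^((14.5−11.9)/5.9874) ≈ 1169.3 dpm.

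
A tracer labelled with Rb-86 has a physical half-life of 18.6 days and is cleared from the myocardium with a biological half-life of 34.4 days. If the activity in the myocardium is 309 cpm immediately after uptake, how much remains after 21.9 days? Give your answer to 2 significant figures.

88 cpm

1/t_eff = 1/t_phys + 1/t_biol = 1/18.6 + 1/34.4 = 0.082833 per day.
t_eff = 18.6 × 34.4 / (18.6 + 34.4) ≈ 12.072 days.
Remaining = 309 × (1/2)^(21.9/12.072) = 309 × (1/2)^1.814 ≈ 87.877 cpm.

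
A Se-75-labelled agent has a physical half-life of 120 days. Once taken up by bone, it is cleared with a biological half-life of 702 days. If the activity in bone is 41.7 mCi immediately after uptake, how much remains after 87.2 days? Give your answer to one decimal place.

23.1 mCi

1/t_eff = 1/t_phys + 1/t_biol = 1/120 + 1/702 = 0.0097578 per day.
t_eff = 120 × 702 / (120 + 702) ≈ 102.48 days.
Remaining = 41.7 × (1/2)^(87.2/102.48) = 41.7 × (1/2)^0.85088 ≈ 23.12 mCi.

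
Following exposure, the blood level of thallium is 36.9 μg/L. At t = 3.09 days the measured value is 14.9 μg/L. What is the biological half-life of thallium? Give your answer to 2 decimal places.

A/A₀ = 14.9/36.9 ≈ 0.40379.
n = log₂(2.4765) ≈ 1.3083 half-lives elapsed in 3.09 days.
t½ = 3.09/1.3083 ≈ 2.3618 days.

2.36 days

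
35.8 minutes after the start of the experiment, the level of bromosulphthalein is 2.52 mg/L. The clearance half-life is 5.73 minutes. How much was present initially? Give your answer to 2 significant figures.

190 mg/L

Number of half-lives elapsed: n = 35.8/5.73 ≈ 6.2478.
A₀ = A × 2^n = 2.52 × 2^6.2478 = 2.52 × 75.994 ≈ 191.51 mg/L.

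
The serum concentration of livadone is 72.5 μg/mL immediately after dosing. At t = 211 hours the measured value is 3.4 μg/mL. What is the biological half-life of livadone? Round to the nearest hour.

A/A₀ = 3.4/72.5 ≈ 0.046897.
n = log₂(21.324) ≈ 4.4144 half-lives elapsed in 211 hours.
t½ = 211/4.4144 ≈ 47.798 hours.

48 hours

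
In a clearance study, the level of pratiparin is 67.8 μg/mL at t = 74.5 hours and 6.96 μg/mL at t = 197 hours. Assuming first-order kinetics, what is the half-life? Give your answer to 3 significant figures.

Over Δt = 197 − 74.5 = 122.5 hours, the level fell by a factor of 67.8/6.96 ≈ 9.7414.
n = log₂(9.7414) ≈ 3.2841 half-lives, so t½ = 122.5/3.2841 ≈ 37.301 hours.

37.3 hours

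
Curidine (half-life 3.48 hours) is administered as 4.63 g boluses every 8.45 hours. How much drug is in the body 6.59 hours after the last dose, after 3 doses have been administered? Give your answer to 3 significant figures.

The 3 doses were given 23.49, 15.04, 6.59 hours ago.
Total = 4.63·(1/2)^(23.49/3.48) + 4.63·(1/2)^(15.04/3.48) + 4.63·(1/2)^(6.59/3.48)
      = 0.043016 + 0.23151 + 1.246 ≈ 1.5206 g.

1.52 g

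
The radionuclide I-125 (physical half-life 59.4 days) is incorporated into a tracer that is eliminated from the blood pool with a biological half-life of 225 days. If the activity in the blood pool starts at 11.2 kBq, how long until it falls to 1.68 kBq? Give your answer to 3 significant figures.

129 days

1/t_eff = 1/t_phys + 1/t_biol = 1/59.4 + 1/225 = 0.021279 per day.
t_eff = 59.4 × 225 / (59.4 + 225) ≈ 46.994 days.
n = log₂(11.2/1.68) ≈ 2.737; t = 2.737 × 46.994 ≈ 128.62 days.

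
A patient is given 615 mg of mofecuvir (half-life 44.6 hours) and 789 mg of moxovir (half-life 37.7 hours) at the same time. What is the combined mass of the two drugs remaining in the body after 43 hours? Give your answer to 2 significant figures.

670 mg

mofecuvir: 615 × (1/2)^(43/44.6) = 615 × (1/2)^0.96413 ≈ 315.24 mg.
moxovir: 789 × (1/2)^(43/37.7) = 789 × (1/2)^1.1406 ≈ 357.87 mg.
Total = 315.24 + 357.87 ≈ 673.11 mg.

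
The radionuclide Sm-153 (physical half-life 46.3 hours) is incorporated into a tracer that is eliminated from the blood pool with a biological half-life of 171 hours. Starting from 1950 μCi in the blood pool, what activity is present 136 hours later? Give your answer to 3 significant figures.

147 μCi

1/t_eff = 1/t_phys + 1/t_biol = 1/46.3 + 1/171 = 0.027446 per hour.
t_eff = 46.3 × 171 / (46.3 + 171) ≈ 36.435 hours.
Remaining = 1950 × (1/2)^(136/36.435) = 1950 × (1/2)^3.7327 ≈ 146.68 μCi.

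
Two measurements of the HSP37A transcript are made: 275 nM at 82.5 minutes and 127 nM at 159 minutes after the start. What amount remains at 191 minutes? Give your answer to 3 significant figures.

91.9 nM

Over Δt = 159 − 82.5 = 76.5 minutes, the level fell by a factor of 275/127 ≈ 2.1654.
n = log₂(2.1654) ≈ 1.1146 half-lives, so t½ = 76.5/1.1146 ≈ 68.634 minutes.
From t = 159 to t = 191: 127 × (1/2)^((191−159)/68.634) ≈ 91.929 nM.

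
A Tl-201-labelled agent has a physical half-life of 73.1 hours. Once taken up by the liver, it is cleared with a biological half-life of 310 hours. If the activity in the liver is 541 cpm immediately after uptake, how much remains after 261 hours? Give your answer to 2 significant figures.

1/t_eff = 1/t_phys + 1/t_biol = 1/73.1 + 1/310 = 0.016906 per hour.
t_eff = 73.1 × 310 / (73.1 + 310) ≈ 59.152 hours.
Remaining = 541 × (1/2)^(261/59.152) = 541 × (1/2)^4.4124 ≈ 25.406 cpm.

25 cpm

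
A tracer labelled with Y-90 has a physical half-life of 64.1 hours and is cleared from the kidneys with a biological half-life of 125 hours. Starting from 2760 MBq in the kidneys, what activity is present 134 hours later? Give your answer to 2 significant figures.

310 MBq

1/t_eff = 1/t_phys + 1/t_biol = 1/64.1 + 1/125 = 0.023601 per hour.
t_eff = 64.1 × 125 / (64.1 + 125) ≈ 42.372 hours.
Remaining = 2760 × (1/2)^(134/42.372) = 2760 × (1/2)^3.1625 ≈ 308.25 MBq.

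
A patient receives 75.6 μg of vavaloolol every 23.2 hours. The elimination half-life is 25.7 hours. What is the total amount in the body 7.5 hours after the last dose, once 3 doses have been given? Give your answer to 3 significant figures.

The 3 doses were given 53.9, 30.7, 7.5 hours ago.
Total = 75.6·(1/2)^(53.9/25.7) + 75.6·(1/2)^(30.7/25.7) + 75.6·(1/2)^(7.5/25.7)
      = 17.668 + 33.031 + 61.755 ≈ 112.45 μg.

112 μg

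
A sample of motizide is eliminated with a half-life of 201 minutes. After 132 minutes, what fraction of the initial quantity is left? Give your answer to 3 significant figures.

0.634

n = 132/201 ≈ 0.65672 half-lives.
Fraction remaining = (1/2)^0.65672 ≈ 0.63432.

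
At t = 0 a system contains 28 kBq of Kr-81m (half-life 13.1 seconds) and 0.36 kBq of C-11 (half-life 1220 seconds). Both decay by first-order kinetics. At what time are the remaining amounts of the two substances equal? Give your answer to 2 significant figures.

Set 28·(1/2)^(t/13.1) = 0.36·(1/2)^(t/1220).
Taking log₂: log₂(28/0.36) = t·(1/13.1 − 1/1220).
log₂(77.778) = 6.2813; 1/13.1 − 1/1220 = 0.075516.
t = 6.2813 / 0.075516 ≈ 83.178 seconds.

83 seconds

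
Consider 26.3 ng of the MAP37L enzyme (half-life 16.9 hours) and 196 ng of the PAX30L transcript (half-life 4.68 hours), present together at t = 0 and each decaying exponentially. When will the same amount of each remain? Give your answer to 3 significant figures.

18.8 hours

Set 26.3·(1/2)^(t/16.9) = 196·(1/2)^(t/4.68).
Taking log₂: log₂(26.3/196) = t·(1/16.9 − 1/4.68).
log₂(0.13418) = -2.8977; 1/16.9 − 1/4.68 = -0.1545.
t = -2.8977 / -0.1545 ≈ 18.755 hours.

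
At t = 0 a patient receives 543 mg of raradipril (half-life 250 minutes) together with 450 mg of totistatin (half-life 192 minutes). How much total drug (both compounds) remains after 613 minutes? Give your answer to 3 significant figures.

148 mg

raradipril: 543 × (1/2)^(613/250) = 543 × (1/2)^2.452 ≈ 99.237 mg.
totistatin: 450 × (1/2)^(613/192) = 450 × (1/2)^3.1927 ≈ 49.217 mg.
Total = 99.237 + 49.217 ≈ 148.45 mg.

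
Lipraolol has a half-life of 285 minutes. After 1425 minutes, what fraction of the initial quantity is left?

0.03125

n = 1425/285 ≈ 5 half-lives.
Fraction remaining = (1/2)^5 ≈ 0.03125.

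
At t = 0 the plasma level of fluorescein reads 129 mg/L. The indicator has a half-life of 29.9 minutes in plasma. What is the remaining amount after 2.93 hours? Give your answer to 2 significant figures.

Convert the elapsed time: 2.93 hours = 175.8 minutes.
Number of half-lives: n = 175.8/29.9 ≈ 5.8796.
Remaining = 129 × (1/2)^5.8796 = 129 × 0.016985 ≈ 2.1911 mg/L.

2.2 mg/L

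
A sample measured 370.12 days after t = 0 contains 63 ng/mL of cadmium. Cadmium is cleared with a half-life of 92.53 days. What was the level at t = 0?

Number of half-lives elapsed: n = 370.12/92.53 ≈ 4.
A₀ = A × 2^n = 63 × 2^4 = 63 × 16 ≈ 1008 ng/mL.

1008 ng/mL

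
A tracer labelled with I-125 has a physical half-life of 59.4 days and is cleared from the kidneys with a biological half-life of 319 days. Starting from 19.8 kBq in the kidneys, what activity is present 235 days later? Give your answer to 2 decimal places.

1/t_eff = 1/t_phys + 1/t_biol = 1/59.4 + 1/319 = 0.01997 per day.
t_eff = 59.4 × 319 / (59.4 + 319) ≈ 50.076 days.
Remaining = 19.8 × (1/2)^(235/50.076) = 19.8 × (1/2)^4.6929 ≈ 0.76553 kBq.

0.77 kBq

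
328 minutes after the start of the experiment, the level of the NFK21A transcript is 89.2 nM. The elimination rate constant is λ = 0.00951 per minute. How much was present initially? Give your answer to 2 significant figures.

2000 nM

t½ = ln 2 / λ = 0.69315 / 0.00951 ≈ 72.886 minutes.
Number of half-lives elapsed: n = 328/72.886 ≈ 4.5002.
A₀ = A × 2^n = 89.2 × 2^4.5002 = 89.2 × 22.63 ≈ 2018.6 nM.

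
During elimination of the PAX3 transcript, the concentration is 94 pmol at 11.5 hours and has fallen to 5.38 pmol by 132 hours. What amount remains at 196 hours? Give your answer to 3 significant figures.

Over Δt = 132 − 11.5 = 120.5 hours, the level fell by a factor of 94/5.38 ≈ 17.472.
n = log₂(17.472) ≈ 4.127 half-lives, so t½ = 120.5/4.127 ≈ 29.198 hours.
From t = 132 to t = 196: 5.38 × (1/2)^((196−132)/29.198) ≈ 1.1775 pmol.

1.18 pmol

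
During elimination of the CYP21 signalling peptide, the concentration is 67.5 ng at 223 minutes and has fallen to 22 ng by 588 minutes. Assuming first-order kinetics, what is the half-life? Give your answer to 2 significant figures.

230 minutes

Over Δt = 588 − 223 = 365 minutes, the level fell by a factor of 67.5/22 ≈ 3.0682.
n = log₂(3.0682) ≈ 1.6174 half-lives, so t½ = 365/1.6174 ≈ 225.67 minutes.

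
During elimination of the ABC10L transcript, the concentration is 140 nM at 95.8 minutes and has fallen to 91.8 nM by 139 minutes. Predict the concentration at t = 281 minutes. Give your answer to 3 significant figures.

Over Δt = 139 − 95.8 = 43.2 minutes, the level fell by a factor of 140/91.8 ≈ 1.5251.
n = log₂(1.5251) ≈ 0.60886 half-lives, so t½ = 43.2/0.60886 ≈ 70.952 minutes.
From t = 139 to t = 281: 91.8 × (1/2)^((281−139)/70.952) ≈ 22.929 nM.

22.9 nM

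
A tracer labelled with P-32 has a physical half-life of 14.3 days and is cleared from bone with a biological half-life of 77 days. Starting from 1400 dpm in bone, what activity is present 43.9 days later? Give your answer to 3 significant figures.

112 dpm

1/t_eff = 1/t_phys + 1/t_biol = 1/14.3 + 1/77 = 0.082917 per day.
t_eff = 14.3 × 77 / (14.3 + 77) ≈ 12.06 days.
Remaining = 1400 × (1/2)^(43.9/12.06) = 1400 × (1/2)^3.6401 ≈ 112.3 dpm.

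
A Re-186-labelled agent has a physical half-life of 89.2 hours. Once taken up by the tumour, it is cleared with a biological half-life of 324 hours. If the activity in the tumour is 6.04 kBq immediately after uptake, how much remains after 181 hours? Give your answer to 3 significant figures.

1.00 kBq

1/t_eff = 1/t_phys + 1/t_biol = 1/89.2 + 1/324 = 0.014297 per hour.
t_eff = 89.2 × 324 / (89.2 + 324) ≈ 69.944 hours.
Remaining = 6.04 × (1/2)^(181/69.944) = 6.04 × (1/2)^2.5878 ≈ 1.0047 kBq.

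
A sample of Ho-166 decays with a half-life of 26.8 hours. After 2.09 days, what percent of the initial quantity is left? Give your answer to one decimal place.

2.09 days = 50.16 hours.
n = 50.16/26.8 ≈ 1.8716 half-lives.
Fraction remaining = (1/2)^1.8716 ≈ 0.27326, i.e. 27.326%.

27.3%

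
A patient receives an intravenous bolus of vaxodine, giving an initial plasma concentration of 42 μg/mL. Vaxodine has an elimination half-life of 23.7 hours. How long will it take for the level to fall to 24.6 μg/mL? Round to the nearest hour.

Fraction remaining = 24.6/42 ≈ 0.58571.
n = log₂(42/24.6) = ln(1.7073)/ln 2 ≈ 0.77173 half-lives.
t = n × t½ = 0.77173 × 23.7 ≈ 18.29 hours.

18 hours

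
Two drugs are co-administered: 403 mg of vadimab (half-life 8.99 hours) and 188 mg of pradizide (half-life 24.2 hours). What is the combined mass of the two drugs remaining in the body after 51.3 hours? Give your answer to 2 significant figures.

51 mg

vadimab: 403 × (1/2)^(51.3/8.99) = 403 × (1/2)^5.7063 ≈ 7.7184 mg.
pradizide: 188 × (1/2)^(51.3/24.2) = 188 × (1/2)^2.1198 ≈ 43.254 mg.
Total = 7.7184 + 43.254 ≈ 50.972 mg.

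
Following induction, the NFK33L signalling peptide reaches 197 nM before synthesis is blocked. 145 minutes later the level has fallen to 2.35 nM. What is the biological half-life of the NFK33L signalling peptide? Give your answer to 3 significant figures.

A/A₀ = 2.35/197 ≈ 0.011929.
n = log₂(83.83) ≈ 6.3894 half-lives elapsed in 145 minutes.
t½ = 145/6.3894 ≈ 22.694 minutes.

22.7 minutes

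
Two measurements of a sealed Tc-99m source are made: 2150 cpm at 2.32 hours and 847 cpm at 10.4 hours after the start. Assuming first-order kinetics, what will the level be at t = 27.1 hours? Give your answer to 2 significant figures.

120 cpm

Over Δt = 10.4 − 2.32 = 8.08 hours, the level fell by a factor of 2150/847 ≈ 2.5384.
n = log₂(2.5384) ≈ 1.3439 half-lives, so t½ = 8.08/1.3439 ≈ 6.0123 hours.
From t = 10.4 to t = 27.1: 847 × (1/2)^((27.1−10.4)/6.0123) ≈ 123.52 cpm.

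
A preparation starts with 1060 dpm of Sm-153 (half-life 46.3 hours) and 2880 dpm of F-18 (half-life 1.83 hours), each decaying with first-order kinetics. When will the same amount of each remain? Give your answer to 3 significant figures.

Set 1060·(1/2)^(t/46.3) = 2880·(1/2)^(t/1.83).
Taking log₂: log₂(1060/2880) = t·(1/46.3 − 1/1.83).
log₂(0.36806) = -1.442; 1/46.3 − 1/1.83 = -0.52485.
t = -1.442 / -0.52485 ≈ 2.7475 hours.

2.75 hours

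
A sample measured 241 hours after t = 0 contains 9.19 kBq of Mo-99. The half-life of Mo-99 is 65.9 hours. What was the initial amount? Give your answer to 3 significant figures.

Number of half-lives elapsed: n = 241/65.9 ≈ 3.6571.
A₀ = A × 2^n = 9.19 × 2^3.6571 = 9.19 × 12.615 ≈ 115.93 kBq.

116 kBq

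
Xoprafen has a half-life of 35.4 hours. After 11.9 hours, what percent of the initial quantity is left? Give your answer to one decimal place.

n = 11.9/35.4 ≈ 0.33616 half-lives.
Fraction remaining = (1/2)^0.33616 ≈ 0.79215, i.e. 79.215%.

79.2%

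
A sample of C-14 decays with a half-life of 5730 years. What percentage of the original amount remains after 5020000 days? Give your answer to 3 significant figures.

18.9%

5020000 days = 13753.4 years.
n = 13753.4/5730 ≈ 2.4002 half-lives.
Fraction remaining = (1/2)^2.4002 ≈ 0.18943, i.e. 18.943%.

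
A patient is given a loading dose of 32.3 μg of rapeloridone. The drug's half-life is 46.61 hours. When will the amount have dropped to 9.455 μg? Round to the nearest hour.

83 hours

Fraction remaining = 9.455/32.3 ≈ 0.29272.
n = log₂(32.3/9.455) = ln(3.4162)/ln 2 ≈ 1.7724 half-lives.
t = n × t½ = 1.7724 × 46.61 ≈ 82.611 hours.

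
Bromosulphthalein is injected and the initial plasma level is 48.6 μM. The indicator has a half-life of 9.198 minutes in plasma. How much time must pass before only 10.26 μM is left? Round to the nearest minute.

21 minutes

Fraction remaining = 10.26/48.6 ≈ 0.21111.
n = log₂(48.6/10.26) = ln(4.7368)/ln 2 ≈ 2.2439 half-lives.
t = n × t½ = 2.2439 × 9.198 ≈ 20.64 minutes.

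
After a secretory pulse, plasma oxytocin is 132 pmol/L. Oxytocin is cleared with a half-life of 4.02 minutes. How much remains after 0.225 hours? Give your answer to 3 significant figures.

12.9 pmol/L

Convert the elapsed time: 0.225 hours = 13.5 minutes.
Number of half-lives: n = 13.5/4.02 ≈ 3.3582.
Remaining = 132 × (1/2)^3.3582 = 132 × 0.097517 ≈ 12.872 pmol/L.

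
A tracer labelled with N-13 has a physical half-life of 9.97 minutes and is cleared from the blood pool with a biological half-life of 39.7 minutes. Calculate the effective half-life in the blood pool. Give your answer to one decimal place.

1/t_eff = 1/t_phys + 1/t_biol = 1/9.97 + 1/39.7 = 0.12549 per minute.
t_eff = 9.97 × 39.7 / (9.97 + 39.7) ≈ 7.9688 minutes.

8.0 minutes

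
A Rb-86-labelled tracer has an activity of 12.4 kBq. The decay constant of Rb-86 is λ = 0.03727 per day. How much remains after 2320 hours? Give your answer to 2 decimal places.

0.34 kBq

t½ = ln 2 / λ = 0.69315 / 0.03727 ≈ 18.598 days.
Convert the elapsed time: 2320 hours = 96.6667 days.
Number of half-lives: n = 96.6667/18.598 ≈ 5.1977.
Remaining = 12.4 × (1/2)^5.1977 = 12.4 × 0.027248 ≈ 0.33788 kBq.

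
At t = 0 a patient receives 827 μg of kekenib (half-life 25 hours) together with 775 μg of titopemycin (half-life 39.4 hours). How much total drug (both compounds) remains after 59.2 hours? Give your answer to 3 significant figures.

kekenib: 827 × (1/2)^(59.2/25) = 827 × (1/2)^2.368 ≈ 160.2 μg.
titopemycin: 775 × (1/2)^(59.2/39.4) = 775 × (1/2)^1.5025 ≈ 273.52 μg.
Total = 160.2 + 273.52 ≈ 433.72 μg.

434 μg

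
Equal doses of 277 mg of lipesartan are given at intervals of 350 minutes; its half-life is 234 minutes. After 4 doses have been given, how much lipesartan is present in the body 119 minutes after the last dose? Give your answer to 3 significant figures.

The 4 doses were given 1169, 819, 469, 119 minutes ago.
Total = 277·(1/2)^(1169/234) + 277·(1/2)^(819/234) + 277·(1/2)^(469/234) + 277·(1/2)^(119/234)
      = 8.6819 + 24.484 + 69.045 + 194.71 ≈ 296.92 mg.

297 mg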